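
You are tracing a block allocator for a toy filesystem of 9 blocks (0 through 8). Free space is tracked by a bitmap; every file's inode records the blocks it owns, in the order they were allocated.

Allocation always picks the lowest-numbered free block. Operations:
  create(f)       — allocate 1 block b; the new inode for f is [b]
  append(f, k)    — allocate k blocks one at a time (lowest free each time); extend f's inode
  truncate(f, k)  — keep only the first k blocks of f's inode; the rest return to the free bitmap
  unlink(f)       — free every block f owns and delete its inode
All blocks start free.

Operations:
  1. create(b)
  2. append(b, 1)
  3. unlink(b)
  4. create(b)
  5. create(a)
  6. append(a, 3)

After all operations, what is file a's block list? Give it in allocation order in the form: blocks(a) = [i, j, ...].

  1. create(b)  ⇒  F........  {b→[0]}
  2. append(b, 1)  ⇒  FF.......  {b→[0, 1]}
  3. unlink(b)  ⇒  .........  {}
  4. create(b)  ⇒  F........  {b→[0]}
  5. create(a)  ⇒  FF.......  {a→[1]; b→[0]}
  6. append(a, 3)  ⇒  FFFFF....  {a→[1, 2, 3, 4]; b→[0]}

blocks(a) = [1, 2, 3, 4]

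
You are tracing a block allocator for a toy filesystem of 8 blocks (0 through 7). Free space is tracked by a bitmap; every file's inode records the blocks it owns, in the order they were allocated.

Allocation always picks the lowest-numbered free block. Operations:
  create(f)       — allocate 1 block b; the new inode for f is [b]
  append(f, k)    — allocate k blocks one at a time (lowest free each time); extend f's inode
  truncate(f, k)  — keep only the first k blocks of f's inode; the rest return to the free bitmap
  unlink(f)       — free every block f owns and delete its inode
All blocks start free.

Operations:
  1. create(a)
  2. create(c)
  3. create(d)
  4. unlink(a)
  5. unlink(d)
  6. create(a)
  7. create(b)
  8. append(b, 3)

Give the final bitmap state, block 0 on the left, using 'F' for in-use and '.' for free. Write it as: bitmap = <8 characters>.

after create(a) → a:[0]  free=[F.......]
after create(c) → a:[0], c:[1]  free=[FF......]
after create(d) → a:[0], c:[1], d:[2]  free=[FFF.....]
after unlink(a) → c:[1], d:[2]  free=[.FF.....]
after unlink(d) → c:[1]  free=[.F......]
after create(a) → a:[0], c:[1]  free=[FF......]
after create(b) → a:[0], b:[2], c:[1]  free=[FFF.....]
after append(b, 3) → a:[0], b:[2, 3, 4, 5], c:[1]  free=[FFFFFF..]

bitmap = FFFFFF..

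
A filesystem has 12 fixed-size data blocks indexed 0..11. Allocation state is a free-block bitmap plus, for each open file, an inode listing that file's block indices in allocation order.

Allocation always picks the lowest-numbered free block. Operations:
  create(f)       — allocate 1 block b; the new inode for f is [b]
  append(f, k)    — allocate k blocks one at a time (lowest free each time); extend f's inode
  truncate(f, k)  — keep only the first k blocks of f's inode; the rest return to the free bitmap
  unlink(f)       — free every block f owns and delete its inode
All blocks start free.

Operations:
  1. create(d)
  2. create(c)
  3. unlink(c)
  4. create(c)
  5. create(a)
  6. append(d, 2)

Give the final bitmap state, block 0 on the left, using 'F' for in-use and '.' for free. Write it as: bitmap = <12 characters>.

bitmap = FFFFF.......

  1. create(d)  ⇒  F...........  {d→[0]}
  2. create(c)  ⇒  FF..........  {c→[1]; d→[0]}
  3. unlink(c)  ⇒  F...........  {d→[0]}
  4. create(c)  ⇒  FF..........  {c→[1]; d→[0]}
  5. create(a)  ⇒  FFF.........  {a→[2]; c→[1]; d→[0]}
  6. append(d, 2)  ⇒  FFFFF.......  {a→[2]; c→[1]; d→[0, 3, 4]}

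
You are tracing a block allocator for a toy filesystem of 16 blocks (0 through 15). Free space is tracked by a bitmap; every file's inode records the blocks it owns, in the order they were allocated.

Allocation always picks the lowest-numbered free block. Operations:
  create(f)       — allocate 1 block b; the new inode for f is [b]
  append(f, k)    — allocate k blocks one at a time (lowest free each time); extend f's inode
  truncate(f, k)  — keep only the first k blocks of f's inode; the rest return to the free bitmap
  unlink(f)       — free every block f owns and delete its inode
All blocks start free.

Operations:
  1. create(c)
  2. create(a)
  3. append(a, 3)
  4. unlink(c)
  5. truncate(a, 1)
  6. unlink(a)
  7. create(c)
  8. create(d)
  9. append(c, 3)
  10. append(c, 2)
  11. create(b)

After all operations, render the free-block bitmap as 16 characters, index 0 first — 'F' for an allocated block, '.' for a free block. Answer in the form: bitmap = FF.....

[1] create(c) — c=0 (map F...............)
[2] create(a) — a=1 c=0 (map FF..............)
[3] append(a, 3) — a=1,2,3,4 c=0 (map FFFFF...........)
[4] unlink(c) — a=1,2,3,4 (map .FFFF...........)
[5] truncate(a, 1) — a=1 (map .F..............)
[6] unlink(a) —  (map ................)
[7] create(c) — c=0 (map F...............)
[8] create(d) — c=0 d=1 (map FF..............)
[9] append(c, 3) — c=0,2,3,4 d=1 (map FFFFF...........)
[10] append(c, 2) — c=0,2,3,4,5,6 d=1 (map FFFFFFF.........)
[11] create(b) — b=7 c=0,2,3,4,5,6 d=1 (map FFFFFFFF........)

bitmap = FFFFFFFF........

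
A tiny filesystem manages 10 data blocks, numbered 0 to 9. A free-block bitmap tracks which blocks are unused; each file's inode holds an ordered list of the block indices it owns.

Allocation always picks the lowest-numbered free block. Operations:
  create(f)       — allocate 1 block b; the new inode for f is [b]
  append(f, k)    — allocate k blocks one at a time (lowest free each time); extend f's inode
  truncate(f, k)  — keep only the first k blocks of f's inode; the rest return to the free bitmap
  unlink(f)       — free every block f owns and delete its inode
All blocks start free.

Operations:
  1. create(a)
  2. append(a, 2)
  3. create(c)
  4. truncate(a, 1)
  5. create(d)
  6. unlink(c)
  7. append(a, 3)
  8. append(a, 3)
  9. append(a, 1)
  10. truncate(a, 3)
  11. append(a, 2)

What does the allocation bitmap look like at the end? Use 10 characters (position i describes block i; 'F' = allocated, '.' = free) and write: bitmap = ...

bitmap = FFFFFF....

after create(a) → a:[0]  free=[F.........]
after append(a, 2) → a:[0, 1, 2]  free=[FFF.......]
after create(c) → a:[0, 1, 2], c:[3]  free=[FFFF......]
after truncate(a, 1) → a:[0], c:[3]  free=[F..F......]
after create(d) → a:[0], c:[3], d:[1]  free=[FF.F......]
after unlink(c) → a:[0], d:[1]  free=[FF........]
after append(a, 3) → a:[0, 2, 3, 4], d:[1]  free=[FFFFF.....]
after append(a, 3) → a:[0, 2, 3, 4, 5, 6, 7], d:[1]  free=[FFFFFFFF..]
after append(a, 1) → a:[0, 2, 3, 4, 5, 6, 7, 8], d:[1]  free=[FFFFFFFFF.]
after truncate(a, 3) → a:[0, 2, 3], d:[1]  free=[FFFF......]
after append(a, 2) → a:[0, 2, 3, 4, 5], d:[1]  free=[FFFFFF....]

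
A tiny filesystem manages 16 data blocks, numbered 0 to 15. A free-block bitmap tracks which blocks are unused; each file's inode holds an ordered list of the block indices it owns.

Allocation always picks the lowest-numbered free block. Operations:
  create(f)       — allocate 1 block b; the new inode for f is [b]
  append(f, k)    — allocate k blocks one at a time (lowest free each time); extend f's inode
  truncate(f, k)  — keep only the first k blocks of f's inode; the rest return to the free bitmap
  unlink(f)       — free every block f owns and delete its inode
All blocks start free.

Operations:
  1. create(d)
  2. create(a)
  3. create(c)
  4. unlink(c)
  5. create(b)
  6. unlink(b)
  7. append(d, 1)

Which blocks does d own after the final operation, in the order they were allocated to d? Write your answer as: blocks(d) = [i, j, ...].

blocks(d) = [0, 2]

create(d): bitmap=F............... | d=[0]
create(a): bitmap=FF.............. | a=[1] d=[0]
create(c): bitmap=FFF............. | a=[1] c=[2] d=[0]
unlink(c): bitmap=FF.............. | a=[1] d=[0]
create(b): bitmap=FFF............. | a=[1] b=[2] d=[0]
unlink(b): bitmap=FF.............. | a=[1] d=[0]
append(d, 1): bitmap=FFF............. | a=[1] d=[0, 2]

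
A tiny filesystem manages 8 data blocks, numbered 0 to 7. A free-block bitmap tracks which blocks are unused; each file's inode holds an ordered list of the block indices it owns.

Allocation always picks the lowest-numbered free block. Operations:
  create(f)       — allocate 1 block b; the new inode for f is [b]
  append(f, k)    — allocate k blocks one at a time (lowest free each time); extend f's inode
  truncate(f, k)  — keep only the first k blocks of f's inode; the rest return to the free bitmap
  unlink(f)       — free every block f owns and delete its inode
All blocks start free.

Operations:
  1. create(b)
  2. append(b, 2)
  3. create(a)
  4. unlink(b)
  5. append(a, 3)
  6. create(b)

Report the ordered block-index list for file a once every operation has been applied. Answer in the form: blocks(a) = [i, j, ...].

after create(b) → b:[0]  free=[F.......]
after append(b, 2) → b:[0, 1, 2]  free=[FFF.....]
after create(a) → a:[3], b:[0, 1, 2]  free=[FFFF....]
after unlink(b) → a:[3]  free=[...F....]
after append(a, 3) → a:[3, 0, 1, 2]  free=[FFFF....]
after create(b) → a:[3, 0, 1, 2], b:[4]  free=[FFFFF...]

blocks(a) = [3, 0, 1, 2]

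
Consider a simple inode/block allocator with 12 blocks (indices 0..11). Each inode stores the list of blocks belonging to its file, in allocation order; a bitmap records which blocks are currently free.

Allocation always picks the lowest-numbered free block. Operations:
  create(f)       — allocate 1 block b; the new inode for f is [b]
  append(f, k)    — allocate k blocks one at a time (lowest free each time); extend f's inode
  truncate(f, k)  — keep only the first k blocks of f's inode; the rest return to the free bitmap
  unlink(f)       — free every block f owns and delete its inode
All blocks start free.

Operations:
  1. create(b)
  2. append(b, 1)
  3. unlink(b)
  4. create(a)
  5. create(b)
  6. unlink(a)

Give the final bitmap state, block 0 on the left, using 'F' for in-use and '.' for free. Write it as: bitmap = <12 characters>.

create(b): bitmap=F........... | b=[0]
append(b, 1): bitmap=FF.......... | b=[0, 1]
unlink(b): bitmap=............ | 
create(a): bitmap=F........... | a=[0]
create(b): bitmap=FF.......... | a=[0] b=[1]
unlink(a): bitmap=.F.......... | b=[1]

bitmap = .F..........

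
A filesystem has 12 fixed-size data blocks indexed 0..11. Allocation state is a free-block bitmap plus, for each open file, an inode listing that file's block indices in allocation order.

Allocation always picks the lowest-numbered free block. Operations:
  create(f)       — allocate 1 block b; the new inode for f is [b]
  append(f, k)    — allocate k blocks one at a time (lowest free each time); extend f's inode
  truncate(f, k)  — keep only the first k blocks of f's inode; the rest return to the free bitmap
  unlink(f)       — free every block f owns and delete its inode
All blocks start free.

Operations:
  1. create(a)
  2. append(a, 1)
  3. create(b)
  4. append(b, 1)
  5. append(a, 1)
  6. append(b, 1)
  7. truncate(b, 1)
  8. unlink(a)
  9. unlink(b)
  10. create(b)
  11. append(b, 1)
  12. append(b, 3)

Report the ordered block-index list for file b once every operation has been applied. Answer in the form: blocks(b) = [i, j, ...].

create(a): bitmap=F........... | a=[0]
append(a, 1): bitmap=FF.......... | a=[0, 1]
create(b): bitmap=FFF......... | a=[0, 1] b=[2]
append(b, 1): bitmap=FFFF........ | a=[0, 1] b=[2, 3]
append(a, 1): bitmap=FFFFF....... | a=[0, 1, 4] b=[2, 3]
append(b, 1): bitmap=FFFFFF...... | a=[0, 1, 4] b=[2, 3, 5]
truncate(b, 1): bitmap=FFF.F....... | a=[0, 1, 4] b=[2]
unlink(a): bitmap=..F......... | b=[2]
unlink(b): bitmap=............ | 
create(b): bitmap=F........... | b=[0]
append(b, 1): bitmap=FF.......... | b=[0, 1]
append(b, 3): bitmap=FFFFF....... | b=[0, 1, 2, 3, 4]

blocks(b) = [0, 1, 2, 3, 4]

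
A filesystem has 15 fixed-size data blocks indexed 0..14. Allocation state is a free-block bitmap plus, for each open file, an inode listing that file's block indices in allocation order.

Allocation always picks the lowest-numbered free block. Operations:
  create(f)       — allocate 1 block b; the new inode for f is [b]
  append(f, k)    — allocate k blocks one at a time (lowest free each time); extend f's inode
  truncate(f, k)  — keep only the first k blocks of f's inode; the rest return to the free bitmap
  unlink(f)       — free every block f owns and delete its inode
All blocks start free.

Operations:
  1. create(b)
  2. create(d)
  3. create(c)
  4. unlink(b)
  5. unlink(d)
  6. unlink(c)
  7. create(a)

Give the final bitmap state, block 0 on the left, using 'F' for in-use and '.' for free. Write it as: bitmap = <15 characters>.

  1. create(b)  ⇒  F..............  {b→[0]}
  2. create(d)  ⇒  FF.............  {b→[0]; d→[1]}
  3. create(c)  ⇒  FFF............  {b→[0]; c→[2]; d→[1]}
  4. unlink(b)  ⇒  .FF............  {c→[2]; d→[1]}
  5. unlink(d)  ⇒  ..F............  {c→[2]}
  6. unlink(c)  ⇒  ...............  {}
  7. create(a)  ⇒  F..............  {a→[0]}

bitmap = F..............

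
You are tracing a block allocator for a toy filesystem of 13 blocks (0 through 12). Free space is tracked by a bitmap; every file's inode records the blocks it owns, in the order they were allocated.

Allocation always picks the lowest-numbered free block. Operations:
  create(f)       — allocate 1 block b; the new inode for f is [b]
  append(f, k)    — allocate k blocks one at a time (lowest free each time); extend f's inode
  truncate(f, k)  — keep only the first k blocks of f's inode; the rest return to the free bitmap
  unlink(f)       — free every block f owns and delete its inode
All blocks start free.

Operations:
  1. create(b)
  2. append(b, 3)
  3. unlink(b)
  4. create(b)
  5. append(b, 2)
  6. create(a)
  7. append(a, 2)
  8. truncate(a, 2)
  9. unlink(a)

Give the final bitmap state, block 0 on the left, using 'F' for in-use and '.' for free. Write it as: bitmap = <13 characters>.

bitmap = FFF..........

create(b): bitmap=F............ | b=[0]
append(b, 3): bitmap=FFFF......... | b=[0, 1, 2, 3]
unlink(b): bitmap=............. | 
create(b): bitmap=F............ | b=[0]
append(b, 2): bitmap=FFF.......... | b=[0, 1, 2]
create(a): bitmap=FFFF......... | a=[3] b=[0, 1, 2]
append(a, 2): bitmap=FFFFFF....... | a=[3, 4, 5] b=[0, 1, 2]
truncate(a, 2): bitmap=FFFFF........ | a=[3, 4] b=[0, 1, 2]
unlink(a): bitmap=FFF.......... | b=[0, 1, 2]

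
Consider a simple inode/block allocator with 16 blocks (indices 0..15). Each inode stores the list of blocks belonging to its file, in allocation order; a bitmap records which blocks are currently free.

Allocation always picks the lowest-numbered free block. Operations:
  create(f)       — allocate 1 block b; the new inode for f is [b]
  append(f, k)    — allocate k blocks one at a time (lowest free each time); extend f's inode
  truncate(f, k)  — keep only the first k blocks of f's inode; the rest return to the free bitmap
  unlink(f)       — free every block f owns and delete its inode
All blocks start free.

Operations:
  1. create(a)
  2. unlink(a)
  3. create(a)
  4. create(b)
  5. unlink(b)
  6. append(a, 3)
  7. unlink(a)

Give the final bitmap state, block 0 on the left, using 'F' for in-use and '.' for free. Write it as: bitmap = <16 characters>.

bitmap = ................

  1. create(a)  ⇒  F...............  {a→[0]}
  2. unlink(a)  ⇒  ................  {}
  3. create(a)  ⇒  F...............  {a→[0]}
  4. create(b)  ⇒  FF..............  {a→[0]; b→[1]}
  5. unlink(b)  ⇒  F...............  {a→[0]}
  6. append(a, 3)  ⇒  FFFF............  {a→[0, 1, 2, 3]}
  7. unlink(a)  ⇒  ................  {}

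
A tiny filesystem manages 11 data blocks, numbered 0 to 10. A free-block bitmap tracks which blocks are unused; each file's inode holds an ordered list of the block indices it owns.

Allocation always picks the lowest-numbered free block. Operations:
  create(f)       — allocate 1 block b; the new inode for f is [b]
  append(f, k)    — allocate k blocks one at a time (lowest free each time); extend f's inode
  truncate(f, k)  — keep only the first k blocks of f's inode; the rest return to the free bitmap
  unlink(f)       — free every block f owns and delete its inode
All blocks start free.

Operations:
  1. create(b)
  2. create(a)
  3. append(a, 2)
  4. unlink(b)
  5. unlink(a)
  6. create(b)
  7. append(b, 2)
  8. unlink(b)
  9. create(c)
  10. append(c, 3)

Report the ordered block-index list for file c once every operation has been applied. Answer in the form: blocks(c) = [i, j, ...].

create(b): bitmap=F.......... | b=[0]
create(a): bitmap=FF......... | a=[1] b=[0]
append(a, 2): bitmap=FFFF....... | a=[1, 2, 3] b=[0]
unlink(b): bitmap=.FFF....... | a=[1, 2, 3]
unlink(a): bitmap=........... | 
create(b): bitmap=F.......... | b=[0]
append(b, 2): bitmap=FFF........ | b=[0, 1, 2]
unlink(b): bitmap=........... | 
create(c): bitmap=F.......... | c=[0]
append(c, 3): bitmap=FFFF....... | c=[0, 1, 2, 3]

blocks(c) = [0, 1, 2, 3]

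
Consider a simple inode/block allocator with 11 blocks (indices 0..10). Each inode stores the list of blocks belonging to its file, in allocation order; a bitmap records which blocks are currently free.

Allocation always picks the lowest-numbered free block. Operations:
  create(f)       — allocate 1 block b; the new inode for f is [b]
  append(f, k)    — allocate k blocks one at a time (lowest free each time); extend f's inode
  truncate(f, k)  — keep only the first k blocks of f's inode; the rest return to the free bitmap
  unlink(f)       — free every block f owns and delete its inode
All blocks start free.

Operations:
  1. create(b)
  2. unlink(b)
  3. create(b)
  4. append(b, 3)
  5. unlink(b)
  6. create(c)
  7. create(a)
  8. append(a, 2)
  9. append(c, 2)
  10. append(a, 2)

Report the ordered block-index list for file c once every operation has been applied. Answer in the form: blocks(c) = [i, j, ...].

create(b): bitmap=F.......... | b=[0]
unlink(b): bitmap=........... | 
create(b): bitmap=F.......... | b=[0]
append(b, 3): bitmap=FFFF....... | b=[0, 1, 2, 3]
unlink(b): bitmap=........... | 
create(c): bitmap=F.......... | c=[0]
create(a): bitmap=FF......... | a=[1] c=[0]
append(a, 2): bitmap=FFFF....... | a=[1, 2, 3] c=[0]
append(c, 2): bitmap=FFFFFF..... | a=[1, 2, 3] c=[0, 4, 5]
append(a, 2): bitmap=FFFFFFFF... | a=[1, 2, 3, 6, 7] c=[0, 4, 5]

blocks(c) = [0, 4, 5]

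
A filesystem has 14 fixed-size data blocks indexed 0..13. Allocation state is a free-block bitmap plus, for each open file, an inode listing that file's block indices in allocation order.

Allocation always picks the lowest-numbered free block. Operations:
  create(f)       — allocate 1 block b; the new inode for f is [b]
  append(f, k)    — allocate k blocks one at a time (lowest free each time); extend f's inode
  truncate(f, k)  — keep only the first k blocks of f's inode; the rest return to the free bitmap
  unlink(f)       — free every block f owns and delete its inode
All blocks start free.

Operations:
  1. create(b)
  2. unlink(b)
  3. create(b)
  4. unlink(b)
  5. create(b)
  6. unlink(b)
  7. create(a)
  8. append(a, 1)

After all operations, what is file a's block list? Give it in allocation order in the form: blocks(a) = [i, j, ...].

[1] create(b) — b=0 (map F.............)
[2] unlink(b) —  (map ..............)
[3] create(b) — b=0 (map F.............)
[4] unlink(b) —  (map ..............)
[5] create(b) — b=0 (map F.............)
[6] unlink(b) —  (map ..............)
[7] create(a) — a=0 (map F.............)
[8] append(a, 1) — a=0,1 (map FF............)

blocks(a) = [0, 1]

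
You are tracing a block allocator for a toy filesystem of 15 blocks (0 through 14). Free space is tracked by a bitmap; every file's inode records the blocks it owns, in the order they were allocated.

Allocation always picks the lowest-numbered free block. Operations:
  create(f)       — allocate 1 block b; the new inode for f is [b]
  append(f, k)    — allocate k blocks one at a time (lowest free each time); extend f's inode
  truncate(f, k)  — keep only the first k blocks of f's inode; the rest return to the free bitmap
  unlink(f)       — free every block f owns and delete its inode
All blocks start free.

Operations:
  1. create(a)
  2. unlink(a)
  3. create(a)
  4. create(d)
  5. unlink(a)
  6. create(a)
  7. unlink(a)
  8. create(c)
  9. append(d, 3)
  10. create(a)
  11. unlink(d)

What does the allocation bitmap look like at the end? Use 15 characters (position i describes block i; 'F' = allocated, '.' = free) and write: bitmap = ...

[1] create(a) — a=0 (map F..............)
[2] unlink(a) —  (map ...............)
[3] create(a) — a=0 (map F..............)
[4] create(d) — a=0 d=1 (map FF.............)
[5] unlink(a) — d=1 (map .F.............)
[6] create(a) — a=0 d=1 (map FF.............)
[7] unlink(a) — d=1 (map .F.............)
[8] create(c) — c=0 d=1 (map FF.............)
[9] append(d, 3) — c=0 d=1,2,3,4 (map FFFFF..........)
[10] create(a) — a=5 c=0 d=1,2,3,4 (map FFFFFF.........)
[11] unlink(d) — a=5 c=0 (map F....F.........)

bitmap = F....F.........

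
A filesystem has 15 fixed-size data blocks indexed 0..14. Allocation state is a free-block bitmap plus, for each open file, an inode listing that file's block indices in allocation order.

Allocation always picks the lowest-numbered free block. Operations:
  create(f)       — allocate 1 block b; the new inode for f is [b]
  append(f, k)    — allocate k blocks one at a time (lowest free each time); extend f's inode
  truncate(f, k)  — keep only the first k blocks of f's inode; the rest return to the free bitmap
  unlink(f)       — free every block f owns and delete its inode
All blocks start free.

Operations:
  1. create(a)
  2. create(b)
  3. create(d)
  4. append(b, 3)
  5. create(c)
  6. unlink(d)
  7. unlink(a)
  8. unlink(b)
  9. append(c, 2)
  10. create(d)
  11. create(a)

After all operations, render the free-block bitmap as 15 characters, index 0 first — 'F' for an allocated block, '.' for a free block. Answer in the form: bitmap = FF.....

bitmap = FFFF..F........

[1] create(a) — a=0 (map F..............)
[2] create(b) — a=0 b=1 (map FF.............)
[3] create(d) — a=0 b=1 d=2 (map FFF............)
[4] append(b, 3) — a=0 b=1,3,4,5 d=2 (map FFFFFF.........)
[5] create(c) — a=0 b=1,3,4,5 c=6 d=2 (map FFFFFFF........)
[6] unlink(d) — a=0 b=1,3,4,5 c=6 (map FF.FFFF........)
[7] unlink(a) — b=1,3,4,5 c=6 (map .F.FFFF........)
[8] unlink(b) — c=6 (map ......F........)
[9] append(c, 2) — c=6,0,1 (map FF....F........)
[10] create(d) — c=6,0,1 d=2 (map FFF...F........)
[11] create(a) — a=3 c=6,0,1 d=2 (map FFFF..F........)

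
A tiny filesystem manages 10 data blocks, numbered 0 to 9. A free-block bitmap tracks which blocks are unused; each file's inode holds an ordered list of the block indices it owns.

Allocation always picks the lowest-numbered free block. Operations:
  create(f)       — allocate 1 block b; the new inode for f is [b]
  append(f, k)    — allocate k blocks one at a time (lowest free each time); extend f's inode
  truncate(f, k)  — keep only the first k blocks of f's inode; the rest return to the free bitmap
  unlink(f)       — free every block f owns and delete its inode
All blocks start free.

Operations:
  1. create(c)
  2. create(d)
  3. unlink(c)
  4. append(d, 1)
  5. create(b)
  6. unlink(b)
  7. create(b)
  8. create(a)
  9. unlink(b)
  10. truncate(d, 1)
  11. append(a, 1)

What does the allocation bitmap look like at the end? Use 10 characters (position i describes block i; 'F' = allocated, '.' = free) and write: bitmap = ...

  1. create(c)  ⇒  F.........  {c→[0]}
  2. create(d)  ⇒  FF........  {c→[0]; d→[1]}
  3. unlink(c)  ⇒  .F........  {d→[1]}
  4. append(d, 1)  ⇒  FF........  {d→[1, 0]}
  5. create(b)  ⇒  FFF.......  {b→[2]; d→[1, 0]}
  6. unlink(b)  ⇒  FF........  {d→[1, 0]}
  7. create(b)  ⇒  FFF.......  {b→[2]; d→[1, 0]}
  8. create(a)  ⇒  FFFF......  {a→[3]; b→[2]; d→[1, 0]}
  9. unlink(b)  ⇒  FF.F......  {a→[3]; d→[1, 0]}
  10. truncate(d, 1)  ⇒  .F.F......  {a→[3]; d→[1]}
  11. append(a, 1)  ⇒  FF.F......  {a→[3, 0]; d→[1]}

bitmap = FF.F......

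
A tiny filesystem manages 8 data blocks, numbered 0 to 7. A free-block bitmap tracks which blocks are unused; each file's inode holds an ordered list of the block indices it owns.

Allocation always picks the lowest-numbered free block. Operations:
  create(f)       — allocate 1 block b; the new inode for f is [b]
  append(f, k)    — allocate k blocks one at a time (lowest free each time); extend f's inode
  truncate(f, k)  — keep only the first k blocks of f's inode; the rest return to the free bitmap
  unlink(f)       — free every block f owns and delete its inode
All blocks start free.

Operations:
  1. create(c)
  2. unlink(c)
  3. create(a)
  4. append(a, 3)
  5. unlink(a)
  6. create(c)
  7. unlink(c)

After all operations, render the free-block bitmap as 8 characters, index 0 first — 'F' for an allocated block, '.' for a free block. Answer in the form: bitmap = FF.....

  1. create(c)  ⇒  F.......  {c→[0]}
  2. unlink(c)  ⇒  ........  {}
  3. create(a)  ⇒  F.......  {a→[0]}
  4. append(a, 3)  ⇒  FFFF....  {a→[0, 1, 2, 3]}
  5. unlink(a)  ⇒  ........  {}
  6. create(c)  ⇒  F.......  {c→[0]}
  7. unlink(c)  ⇒  ........  {}

bitmap = ........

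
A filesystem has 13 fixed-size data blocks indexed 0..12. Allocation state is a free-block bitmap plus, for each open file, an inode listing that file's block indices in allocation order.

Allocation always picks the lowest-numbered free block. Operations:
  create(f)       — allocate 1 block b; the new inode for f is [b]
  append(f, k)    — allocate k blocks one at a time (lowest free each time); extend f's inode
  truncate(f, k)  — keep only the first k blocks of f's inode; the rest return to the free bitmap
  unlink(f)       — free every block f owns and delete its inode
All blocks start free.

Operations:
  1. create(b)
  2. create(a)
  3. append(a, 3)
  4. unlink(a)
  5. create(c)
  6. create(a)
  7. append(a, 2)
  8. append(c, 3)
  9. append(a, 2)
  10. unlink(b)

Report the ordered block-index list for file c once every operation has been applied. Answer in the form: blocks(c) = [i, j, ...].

  1. create(b)  ⇒  F............  {b→[0]}
  2. create(a)  ⇒  FF...........  {a→[1]; b→[0]}
  3. append(a, 3)  ⇒  FFFFF........  {a→[1, 2, 3, 4]; b→[0]}
  4. unlink(a)  ⇒  F............  {b→[0]}
  5. create(c)  ⇒  FF...........  {b→[0]; c→[1]}
  6. create(a)  ⇒  FFF..........  {a→[2]; b→[0]; c→[1]}
  7. append(a, 2)  ⇒  FFFFF........  {a→[2, 3, 4]; b→[0]; c→[1]}
  8. append(c, 3)  ⇒  FFFFFFFF.....  {a→[2, 3, 4]; b→[0]; c→[1, 5, 6, 7]}
  9. append(a, 2)  ⇒  FFFFFFFFFF...  {a→[2, 3, 4, 8, 9]; b→[0]; c→[1, 5, 6, 7]}
  10. unlink(b)  ⇒  .FFFFFFFFF...  {a→[2, 3, 4, 8, 9]; c→[1, 5, 6, 7]}

blocks(c) = [1, 5, 6, 7]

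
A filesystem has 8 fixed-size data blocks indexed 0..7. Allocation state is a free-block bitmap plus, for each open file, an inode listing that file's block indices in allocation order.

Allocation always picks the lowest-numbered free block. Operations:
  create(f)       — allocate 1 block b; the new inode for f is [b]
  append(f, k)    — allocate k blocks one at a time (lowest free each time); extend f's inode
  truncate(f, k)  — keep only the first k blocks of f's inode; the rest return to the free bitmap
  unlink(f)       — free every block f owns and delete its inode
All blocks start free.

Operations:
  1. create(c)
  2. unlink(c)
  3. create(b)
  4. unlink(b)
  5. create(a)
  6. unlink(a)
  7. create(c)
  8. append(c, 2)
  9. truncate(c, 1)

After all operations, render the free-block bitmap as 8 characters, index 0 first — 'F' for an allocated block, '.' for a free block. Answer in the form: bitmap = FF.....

after create(c) → c:[0]  free=[F.......]
after unlink(c) →   free=[........]
after create(b) → b:[0]  free=[F.......]
after unlink(b) →   free=[........]
after create(a) → a:[0]  free=[F.......]
after unlink(a) →   free=[........]
after create(c) → c:[0]  free=[F.......]
after append(c, 2) → c:[0, 1, 2]  free=[FFF.....]
after truncate(c, 1) → c:[0]  free=[F.......]

bitmap = F.......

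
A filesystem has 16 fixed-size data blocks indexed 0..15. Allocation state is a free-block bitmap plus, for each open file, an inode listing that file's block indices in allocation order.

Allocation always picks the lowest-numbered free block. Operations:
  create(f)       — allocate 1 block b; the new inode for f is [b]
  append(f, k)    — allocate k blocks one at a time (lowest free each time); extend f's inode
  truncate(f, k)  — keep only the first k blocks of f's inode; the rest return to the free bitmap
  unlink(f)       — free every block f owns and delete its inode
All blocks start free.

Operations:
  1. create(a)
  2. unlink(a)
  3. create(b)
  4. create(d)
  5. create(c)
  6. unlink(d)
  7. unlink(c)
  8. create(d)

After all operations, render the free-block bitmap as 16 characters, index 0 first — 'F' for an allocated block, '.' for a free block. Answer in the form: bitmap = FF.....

bitmap = FF..............

create(a): bitmap=F............... | a=[0]
unlink(a): bitmap=................ | 
create(b): bitmap=F............... | b=[0]
create(d): bitmap=FF.............. | b=[0] d=[1]
create(c): bitmap=FFF............. | b=[0] c=[2] d=[1]
unlink(d): bitmap=F.F............. | b=[0] c=[2]
unlink(c): bitmap=F............... | b=[0]
create(d): bitmap=FF.............. | b=[0] d=[1]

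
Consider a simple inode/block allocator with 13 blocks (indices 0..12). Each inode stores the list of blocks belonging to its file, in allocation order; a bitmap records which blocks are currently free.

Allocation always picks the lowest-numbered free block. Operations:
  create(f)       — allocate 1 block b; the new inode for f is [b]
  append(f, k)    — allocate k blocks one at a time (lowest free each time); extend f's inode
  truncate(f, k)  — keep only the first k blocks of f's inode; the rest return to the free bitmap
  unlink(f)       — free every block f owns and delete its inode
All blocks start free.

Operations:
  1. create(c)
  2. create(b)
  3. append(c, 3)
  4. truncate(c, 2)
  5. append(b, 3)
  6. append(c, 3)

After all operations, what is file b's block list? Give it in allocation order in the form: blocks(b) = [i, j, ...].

blocks(b) = [1, 3, 4, 5]

[1] create(c) — c=0 (map F............)
[2] create(b) — b=1 c=0 (map FF...........)
[3] append(c, 3) — b=1 c=0,2,3,4 (map FFFFF........)
[4] truncate(c, 2) — b=1 c=0,2 (map FFF..........)
[5] append(b, 3) — b=1,3,4,5 c=0,2 (map FFFFFF.......)
[6] append(c, 3) — b=1,3,4,5 c=0,2,6,7,8 (map FFFFFFFFF....)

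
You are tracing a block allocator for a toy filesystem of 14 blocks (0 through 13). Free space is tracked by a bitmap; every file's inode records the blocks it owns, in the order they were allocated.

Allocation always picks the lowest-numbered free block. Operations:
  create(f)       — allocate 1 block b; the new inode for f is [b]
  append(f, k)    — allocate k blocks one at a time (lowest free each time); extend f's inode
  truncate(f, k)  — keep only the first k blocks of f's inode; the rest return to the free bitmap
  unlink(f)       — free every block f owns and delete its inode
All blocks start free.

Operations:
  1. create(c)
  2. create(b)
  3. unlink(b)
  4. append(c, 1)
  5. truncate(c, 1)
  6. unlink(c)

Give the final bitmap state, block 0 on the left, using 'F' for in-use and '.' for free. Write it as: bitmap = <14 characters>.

bitmap = ..............

[1] create(c) — c=0 (map F.............)
[2] create(b) — b=1 c=0 (map FF............)
[3] unlink(b) — c=0 (map F.............)
[4] append(c, 1) — c=0,1 (map FF............)
[5] truncate(c, 1) — c=0 (map F.............)
[6] unlink(c) —  (map ..............)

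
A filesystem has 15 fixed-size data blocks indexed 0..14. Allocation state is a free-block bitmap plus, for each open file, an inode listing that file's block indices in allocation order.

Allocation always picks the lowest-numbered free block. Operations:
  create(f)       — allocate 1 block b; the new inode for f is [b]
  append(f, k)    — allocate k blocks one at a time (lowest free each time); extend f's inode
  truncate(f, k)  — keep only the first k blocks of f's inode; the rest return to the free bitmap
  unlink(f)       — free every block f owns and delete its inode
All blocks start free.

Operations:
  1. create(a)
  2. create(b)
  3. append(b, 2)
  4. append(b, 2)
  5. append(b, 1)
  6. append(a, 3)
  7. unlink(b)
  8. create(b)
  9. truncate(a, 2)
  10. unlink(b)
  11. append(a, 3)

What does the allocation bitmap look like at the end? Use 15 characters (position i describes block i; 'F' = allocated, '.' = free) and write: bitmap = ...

create(a): bitmap=F.............. | a=[0]
create(b): bitmap=FF............. | a=[0] b=[1]
append(b, 2): bitmap=FFFF........... | a=[0] b=[1, 2, 3]
append(b, 2): bitmap=FFFFFF......... | a=[0] b=[1, 2, 3, 4, 5]
append(b, 1): bitmap=FFFFFFF........ | a=[0] b=[1, 2, 3, 4, 5, 6]
append(a, 3): bitmap=FFFFFFFFFF..... | a=[0, 7, 8, 9] b=[1, 2, 3, 4, 5, 6]
unlink(b): bitmap=F......FFF..... | a=[0, 7, 8, 9]
create(b): bitmap=FF.....FFF..... | a=[0, 7, 8, 9] b=[1]
truncate(a, 2): bitmap=FF.....F....... | a=[0, 7] b=[1]
unlink(b): bitmap=F......F....... | a=[0, 7]
append(a, 3): bitmap=FFFF...F....... | a=[0, 7, 1, 2, 3]

bitmap = FFFF...F.......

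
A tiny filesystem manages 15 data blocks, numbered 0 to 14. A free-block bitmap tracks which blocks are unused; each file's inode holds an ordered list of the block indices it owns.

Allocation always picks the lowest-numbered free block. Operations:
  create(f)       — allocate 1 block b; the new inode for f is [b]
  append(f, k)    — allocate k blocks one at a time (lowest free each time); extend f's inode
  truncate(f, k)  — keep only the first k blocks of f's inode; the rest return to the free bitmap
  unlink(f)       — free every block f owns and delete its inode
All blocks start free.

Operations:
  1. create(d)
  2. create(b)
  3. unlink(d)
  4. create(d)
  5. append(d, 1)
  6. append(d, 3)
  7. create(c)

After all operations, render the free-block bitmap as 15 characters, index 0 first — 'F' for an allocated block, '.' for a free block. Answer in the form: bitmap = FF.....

bitmap = FFFFFFF........

[1] create(d) — d=0 (map F..............)
[2] create(b) — b=1 d=0 (map FF.............)
[3] unlink(d) — b=1 (map .F.............)
[4] create(d) — b=1 d=0 (map FF.............)
[5] append(d, 1) — b=1 d=0,2 (map FFF............)
[6] append(d, 3) — b=1 d=0,2,3,4,5 (map FFFFFF.........)
[7] create(c) — b=1 c=6 d=0,2,3,4,5 (map FFFFFFF........)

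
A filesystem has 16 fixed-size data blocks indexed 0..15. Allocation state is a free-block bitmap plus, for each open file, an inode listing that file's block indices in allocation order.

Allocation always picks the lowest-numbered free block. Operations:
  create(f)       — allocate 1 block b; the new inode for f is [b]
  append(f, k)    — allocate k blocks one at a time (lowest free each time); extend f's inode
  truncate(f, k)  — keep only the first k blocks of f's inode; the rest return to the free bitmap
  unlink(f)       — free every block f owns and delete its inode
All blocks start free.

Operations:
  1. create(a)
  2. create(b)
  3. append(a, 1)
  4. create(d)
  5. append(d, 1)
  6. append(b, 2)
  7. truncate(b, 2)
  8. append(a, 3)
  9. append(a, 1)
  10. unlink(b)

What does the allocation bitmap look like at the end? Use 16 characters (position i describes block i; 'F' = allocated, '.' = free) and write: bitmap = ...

bitmap = F.FFF.FFFF......

create(a): bitmap=F............... | a=[0]
create(b): bitmap=FF.............. | a=[0] b=[1]
append(a, 1): bitmap=FFF............. | a=[0, 2] b=[1]
create(d): bitmap=FFFF............ | a=[0, 2] b=[1] d=[3]
append(d, 1): bitmap=FFFFF........... | a=[0, 2] b=[1] d=[3, 4]
append(b, 2): bitmap=FFFFFFF......... | a=[0, 2] b=[1, 5, 6] d=[3, 4]
truncate(b, 2): bitmap=FFFFFF.......... | a=[0, 2] b=[1, 5] d=[3, 4]
append(a, 3): bitmap=FFFFFFFFF....... | a=[0, 2, 6, 7, 8] b=[1, 5] d=[3, 4]
append(a, 1): bitmap=FFFFFFFFFF...... | a=[0, 2, 6, 7, 8, 9] b=[1, 5] d=[3, 4]
unlink(b): bitmap=F.FFF.FFFF...... | a=[0, 2, 6, 7, 8, 9] d=[3, 4]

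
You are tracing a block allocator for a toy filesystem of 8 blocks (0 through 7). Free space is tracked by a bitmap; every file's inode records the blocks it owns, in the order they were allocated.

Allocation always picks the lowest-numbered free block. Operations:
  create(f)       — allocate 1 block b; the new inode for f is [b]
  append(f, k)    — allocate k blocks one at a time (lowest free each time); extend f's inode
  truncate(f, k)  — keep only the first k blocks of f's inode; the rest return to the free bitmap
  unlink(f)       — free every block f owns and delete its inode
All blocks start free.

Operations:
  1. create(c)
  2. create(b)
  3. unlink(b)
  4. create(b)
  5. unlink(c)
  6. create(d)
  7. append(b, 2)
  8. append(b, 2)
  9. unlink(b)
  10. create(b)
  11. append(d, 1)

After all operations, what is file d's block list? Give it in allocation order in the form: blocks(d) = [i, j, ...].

blocks(d) = [0, 2]

after create(c) → c:[0]  free=[F.......]
after create(b) → b:[1], c:[0]  free=[FF......]
after unlink(b) → c:[0]  free=[F.......]
after create(b) → b:[1], c:[0]  free=[FF......]
after unlink(c) → b:[1]  free=[.F......]
after create(d) → b:[1], d:[0]  free=[FF......]
after append(b, 2) → b:[1, 2, 3], d:[0]  free=[FFFF....]
after append(b, 2) → b:[1, 2, 3, 4, 5], d:[0]  free=[FFFFFF..]
after unlink(b) → d:[0]  free=[F.......]
after create(b) → b:[1], d:[0]  free=[FF......]
after append(d, 1) → b:[1], d:[0, 2]  free=[FFF.....]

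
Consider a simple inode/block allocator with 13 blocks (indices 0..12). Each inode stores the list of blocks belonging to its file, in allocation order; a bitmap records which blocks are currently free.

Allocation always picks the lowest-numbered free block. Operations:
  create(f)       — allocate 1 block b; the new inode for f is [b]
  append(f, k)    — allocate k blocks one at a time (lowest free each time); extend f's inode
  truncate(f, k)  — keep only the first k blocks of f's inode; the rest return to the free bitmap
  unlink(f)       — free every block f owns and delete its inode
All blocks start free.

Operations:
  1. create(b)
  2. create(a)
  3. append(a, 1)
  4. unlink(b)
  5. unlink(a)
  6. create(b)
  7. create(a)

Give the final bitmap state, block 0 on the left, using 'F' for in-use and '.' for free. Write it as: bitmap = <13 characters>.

after create(b) → b:[0]  free=[F............]
after create(a) → a:[1], b:[0]  free=[FF...........]
after append(a, 1) → a:[1, 2], b:[0]  free=[FFF..........]
after unlink(b) → a:[1, 2]  free=[.FF..........]
after unlink(a) →   free=[.............]
after create(b) → b:[0]  free=[F............]
after create(a) → a:[1], b:[0]  free=[FF...........]

bitmap = FF...........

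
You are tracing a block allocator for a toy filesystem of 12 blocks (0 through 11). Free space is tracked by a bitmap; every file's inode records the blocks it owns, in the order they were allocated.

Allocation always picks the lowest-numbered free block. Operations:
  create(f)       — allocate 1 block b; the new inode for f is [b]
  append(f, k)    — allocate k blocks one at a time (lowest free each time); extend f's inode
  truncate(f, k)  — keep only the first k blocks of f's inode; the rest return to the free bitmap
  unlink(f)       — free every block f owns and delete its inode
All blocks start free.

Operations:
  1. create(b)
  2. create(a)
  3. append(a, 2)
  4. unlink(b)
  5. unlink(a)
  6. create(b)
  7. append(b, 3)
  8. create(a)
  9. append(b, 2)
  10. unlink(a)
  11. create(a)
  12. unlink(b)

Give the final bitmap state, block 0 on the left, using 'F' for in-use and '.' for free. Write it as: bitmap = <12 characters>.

bitmap = ....F.......

[1] create(b) — b=0 (map F...........)
[2] create(a) — a=1 b=0 (map FF..........)
[3] append(a, 2) — a=1,2,3 b=0 (map FFFF........)
[4] unlink(b) — a=1,2,3 (map .FFF........)
[5] unlink(a) —  (map ............)
[6] create(b) — b=0 (map F...........)
[7] append(b, 3) — b=0,1,2,3 (map FFFF........)
[8] create(a) — a=4 b=0,1,2,3 (map FFFFF.......)
[9] append(b, 2) — a=4 b=0,1,2,3,5,6 (map FFFFFFF.....)
[10] unlink(a) — b=0,1,2,3,5,6 (map FFFF.FF.....)
[11] create(a) — a=4 b=0,1,2,3,5,6 (map FFFFFFF.....)
[12] unlink(b) — a=4 (map ....F.......)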